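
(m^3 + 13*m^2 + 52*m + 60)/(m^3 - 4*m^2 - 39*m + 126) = (m^2 + 7*m + 10)/(m^2 - 10*m + 21)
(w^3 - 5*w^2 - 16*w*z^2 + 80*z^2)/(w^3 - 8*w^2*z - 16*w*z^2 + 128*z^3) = (5 - w)/(-w + 8*z)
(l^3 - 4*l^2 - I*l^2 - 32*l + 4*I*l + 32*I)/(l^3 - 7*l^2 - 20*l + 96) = (l - I)/(l - 3)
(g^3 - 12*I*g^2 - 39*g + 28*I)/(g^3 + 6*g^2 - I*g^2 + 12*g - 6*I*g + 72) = (g^2 - 8*I*g - 7)/(g^2 + 3*g*(2 + I) + 18*I)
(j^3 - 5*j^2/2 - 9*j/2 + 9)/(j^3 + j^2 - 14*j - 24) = (j^2 - 9*j/2 + 9/2)/(j^2 - j - 12)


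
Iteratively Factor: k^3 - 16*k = (k)*(k^2 - 16) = k*(k + 4)*(k - 4)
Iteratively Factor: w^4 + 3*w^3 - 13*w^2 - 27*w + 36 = (w + 4)*(w^3 - w^2 - 9*w + 9) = (w + 3)*(w + 4)*(w^2 - 4*w + 3) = (w - 3)*(w + 3)*(w + 4)*(w - 1)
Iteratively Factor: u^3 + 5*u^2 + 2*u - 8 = (u + 4)*(u^2 + u - 2) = (u + 2)*(u + 4)*(u - 1)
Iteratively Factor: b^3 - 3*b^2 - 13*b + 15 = (b - 5)*(b^2 + 2*b - 3) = (b - 5)*(b - 1)*(b + 3)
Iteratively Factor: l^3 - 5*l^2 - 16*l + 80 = (l + 4)*(l^2 - 9*l + 20) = (l - 5)*(l + 4)*(l - 4)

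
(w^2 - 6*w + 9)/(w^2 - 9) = (w - 3)/(w + 3)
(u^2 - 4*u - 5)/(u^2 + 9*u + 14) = (u^2 - 4*u - 5)/(u^2 + 9*u + 14)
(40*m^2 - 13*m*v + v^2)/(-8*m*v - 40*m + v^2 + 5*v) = (-5*m + v)/(v + 5)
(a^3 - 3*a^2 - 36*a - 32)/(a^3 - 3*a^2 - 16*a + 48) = (a^2 - 7*a - 8)/(a^2 - 7*a + 12)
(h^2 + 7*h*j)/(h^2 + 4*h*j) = (h + 7*j)/(h + 4*j)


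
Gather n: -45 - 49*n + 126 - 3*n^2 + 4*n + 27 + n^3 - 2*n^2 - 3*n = n^3 - 5*n^2 - 48*n + 108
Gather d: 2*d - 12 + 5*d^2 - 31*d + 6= 5*d^2 - 29*d - 6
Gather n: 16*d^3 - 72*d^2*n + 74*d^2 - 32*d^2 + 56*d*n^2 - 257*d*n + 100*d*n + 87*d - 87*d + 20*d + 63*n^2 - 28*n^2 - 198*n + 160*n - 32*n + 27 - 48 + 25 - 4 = 16*d^3 + 42*d^2 + 20*d + n^2*(56*d + 35) + n*(-72*d^2 - 157*d - 70)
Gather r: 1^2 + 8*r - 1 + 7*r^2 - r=7*r^2 + 7*r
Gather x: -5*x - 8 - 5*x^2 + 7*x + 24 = -5*x^2 + 2*x + 16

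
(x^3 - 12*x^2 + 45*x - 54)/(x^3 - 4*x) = (x^3 - 12*x^2 + 45*x - 54)/(x*(x^2 - 4))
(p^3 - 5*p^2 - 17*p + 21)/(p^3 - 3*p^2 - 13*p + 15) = (p - 7)/(p - 5)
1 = 1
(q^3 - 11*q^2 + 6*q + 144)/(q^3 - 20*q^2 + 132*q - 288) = (q + 3)/(q - 6)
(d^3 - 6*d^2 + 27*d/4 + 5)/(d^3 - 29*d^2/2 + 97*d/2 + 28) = (d^2 - 13*d/2 + 10)/(d^2 - 15*d + 56)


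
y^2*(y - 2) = y^3 - 2*y^2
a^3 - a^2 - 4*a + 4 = (a - 2)*(a - 1)*(a + 2)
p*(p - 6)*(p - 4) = p^3 - 10*p^2 + 24*p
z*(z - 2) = z^2 - 2*z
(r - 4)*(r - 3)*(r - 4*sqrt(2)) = r^3 - 7*r^2 - 4*sqrt(2)*r^2 + 12*r + 28*sqrt(2)*r - 48*sqrt(2)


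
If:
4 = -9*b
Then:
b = -4/9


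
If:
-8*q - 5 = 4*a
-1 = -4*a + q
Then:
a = 1/12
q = -2/3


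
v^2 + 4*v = v*(v + 4)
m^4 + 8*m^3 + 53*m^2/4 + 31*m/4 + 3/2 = (m + 1/2)^2*(m + 1)*(m + 6)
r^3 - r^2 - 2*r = r*(r - 2)*(r + 1)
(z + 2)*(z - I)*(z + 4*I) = z^3 + 2*z^2 + 3*I*z^2 + 4*z + 6*I*z + 8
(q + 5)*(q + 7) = q^2 + 12*q + 35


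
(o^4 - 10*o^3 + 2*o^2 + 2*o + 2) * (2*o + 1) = 2*o^5 - 19*o^4 - 6*o^3 + 6*o^2 + 6*o + 2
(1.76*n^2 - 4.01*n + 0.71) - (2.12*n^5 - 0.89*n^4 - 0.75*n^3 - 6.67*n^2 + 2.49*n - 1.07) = -2.12*n^5 + 0.89*n^4 + 0.75*n^3 + 8.43*n^2 - 6.5*n + 1.78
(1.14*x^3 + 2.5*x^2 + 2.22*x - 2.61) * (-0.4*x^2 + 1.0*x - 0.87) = -0.456*x^5 + 0.14*x^4 + 0.6202*x^3 + 1.089*x^2 - 4.5414*x + 2.2707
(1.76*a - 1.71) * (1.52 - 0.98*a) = -1.7248*a^2 + 4.351*a - 2.5992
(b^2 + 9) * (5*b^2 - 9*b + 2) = 5*b^4 - 9*b^3 + 47*b^2 - 81*b + 18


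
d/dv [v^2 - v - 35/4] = 2*v - 1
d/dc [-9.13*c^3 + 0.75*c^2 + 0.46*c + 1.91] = -27.39*c^2 + 1.5*c + 0.46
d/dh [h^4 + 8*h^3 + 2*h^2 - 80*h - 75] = 4*h^3 + 24*h^2 + 4*h - 80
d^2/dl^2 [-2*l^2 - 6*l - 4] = -4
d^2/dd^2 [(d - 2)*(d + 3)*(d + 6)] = 6*d + 14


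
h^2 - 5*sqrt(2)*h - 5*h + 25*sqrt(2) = (h - 5)*(h - 5*sqrt(2))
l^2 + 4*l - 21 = (l - 3)*(l + 7)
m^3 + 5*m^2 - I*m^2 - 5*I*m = m*(m + 5)*(m - I)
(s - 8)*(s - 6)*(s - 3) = s^3 - 17*s^2 + 90*s - 144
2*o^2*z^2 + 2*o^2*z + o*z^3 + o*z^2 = z*(2*o + z)*(o*z + o)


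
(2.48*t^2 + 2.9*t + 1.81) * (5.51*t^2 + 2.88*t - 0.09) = 13.6648*t^4 + 23.1214*t^3 + 18.1019*t^2 + 4.9518*t - 0.1629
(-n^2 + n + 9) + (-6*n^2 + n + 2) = -7*n^2 + 2*n + 11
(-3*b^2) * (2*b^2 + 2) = -6*b^4 - 6*b^2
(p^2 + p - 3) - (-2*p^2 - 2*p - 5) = 3*p^2 + 3*p + 2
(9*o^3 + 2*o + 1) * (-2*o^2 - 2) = -18*o^5 - 22*o^3 - 2*o^2 - 4*o - 2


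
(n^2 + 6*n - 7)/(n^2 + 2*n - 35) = (n - 1)/(n - 5)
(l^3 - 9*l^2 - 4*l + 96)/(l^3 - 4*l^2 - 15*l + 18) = (l^2 - 12*l + 32)/(l^2 - 7*l + 6)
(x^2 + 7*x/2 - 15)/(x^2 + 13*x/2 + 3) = (2*x - 5)/(2*x + 1)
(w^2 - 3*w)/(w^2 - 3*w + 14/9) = 9*w*(w - 3)/(9*w^2 - 27*w + 14)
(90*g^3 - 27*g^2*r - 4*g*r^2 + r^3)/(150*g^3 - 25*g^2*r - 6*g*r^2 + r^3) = (-3*g + r)/(-5*g + r)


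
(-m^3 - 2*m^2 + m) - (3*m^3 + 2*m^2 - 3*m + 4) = -4*m^3 - 4*m^2 + 4*m - 4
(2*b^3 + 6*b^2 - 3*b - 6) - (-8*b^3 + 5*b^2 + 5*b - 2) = 10*b^3 + b^2 - 8*b - 4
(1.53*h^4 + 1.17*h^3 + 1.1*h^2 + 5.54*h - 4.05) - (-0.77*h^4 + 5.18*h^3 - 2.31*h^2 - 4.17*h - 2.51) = 2.3*h^4 - 4.01*h^3 + 3.41*h^2 + 9.71*h - 1.54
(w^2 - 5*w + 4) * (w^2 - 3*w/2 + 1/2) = w^4 - 13*w^3/2 + 12*w^2 - 17*w/2 + 2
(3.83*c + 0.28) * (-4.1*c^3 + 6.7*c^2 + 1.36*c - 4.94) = -15.703*c^4 + 24.513*c^3 + 7.0848*c^2 - 18.5394*c - 1.3832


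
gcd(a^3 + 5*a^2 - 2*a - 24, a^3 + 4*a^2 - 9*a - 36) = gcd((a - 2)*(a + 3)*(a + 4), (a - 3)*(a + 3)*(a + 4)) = a^2 + 7*a + 12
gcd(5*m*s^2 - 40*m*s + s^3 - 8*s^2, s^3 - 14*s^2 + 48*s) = s^2 - 8*s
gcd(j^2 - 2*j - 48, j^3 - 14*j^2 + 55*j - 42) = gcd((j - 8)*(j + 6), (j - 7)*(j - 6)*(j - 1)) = 1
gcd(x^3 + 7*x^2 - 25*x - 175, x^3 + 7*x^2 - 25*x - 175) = x^3 + 7*x^2 - 25*x - 175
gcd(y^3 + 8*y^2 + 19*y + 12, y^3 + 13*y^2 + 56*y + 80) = y + 4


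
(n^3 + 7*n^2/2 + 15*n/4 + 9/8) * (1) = n^3 + 7*n^2/2 + 15*n/4 + 9/8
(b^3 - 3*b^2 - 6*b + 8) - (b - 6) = b^3 - 3*b^2 - 7*b + 14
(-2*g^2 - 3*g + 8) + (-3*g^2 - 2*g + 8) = -5*g^2 - 5*g + 16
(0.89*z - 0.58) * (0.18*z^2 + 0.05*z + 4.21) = 0.1602*z^3 - 0.0599*z^2 + 3.7179*z - 2.4418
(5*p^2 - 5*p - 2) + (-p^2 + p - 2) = 4*p^2 - 4*p - 4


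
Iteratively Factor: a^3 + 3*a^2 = (a)*(a^2 + 3*a) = a^2*(a + 3)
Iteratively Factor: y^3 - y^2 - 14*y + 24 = (y - 2)*(y^2 + y - 12) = (y - 2)*(y + 4)*(y - 3)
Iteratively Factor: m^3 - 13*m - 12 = (m + 1)*(m^2 - m - 12) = (m + 1)*(m + 3)*(m - 4)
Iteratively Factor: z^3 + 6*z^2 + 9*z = (z + 3)*(z^2 + 3*z) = (z + 3)^2*(z)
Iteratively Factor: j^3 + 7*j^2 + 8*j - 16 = (j + 4)*(j^2 + 3*j - 4) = (j - 1)*(j + 4)*(j + 4)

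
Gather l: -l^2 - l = -l^2 - l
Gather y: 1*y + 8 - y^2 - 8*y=-y^2 - 7*y + 8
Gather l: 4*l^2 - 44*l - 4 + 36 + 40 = 4*l^2 - 44*l + 72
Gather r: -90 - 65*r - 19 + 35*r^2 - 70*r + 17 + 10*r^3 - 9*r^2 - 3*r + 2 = 10*r^3 + 26*r^2 - 138*r - 90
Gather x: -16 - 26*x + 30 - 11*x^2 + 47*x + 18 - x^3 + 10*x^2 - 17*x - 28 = -x^3 - x^2 + 4*x + 4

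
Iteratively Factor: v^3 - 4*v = (v)*(v^2 - 4) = v*(v - 2)*(v + 2)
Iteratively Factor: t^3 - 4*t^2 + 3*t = (t - 3)*(t^2 - t) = (t - 3)*(t - 1)*(t)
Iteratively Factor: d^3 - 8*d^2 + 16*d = (d - 4)*(d^2 - 4*d) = (d - 4)^2*(d)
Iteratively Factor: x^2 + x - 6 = (x + 3)*(x - 2)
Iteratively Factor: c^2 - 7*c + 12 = (c - 3)*(c - 4)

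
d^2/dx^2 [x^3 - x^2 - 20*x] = 6*x - 2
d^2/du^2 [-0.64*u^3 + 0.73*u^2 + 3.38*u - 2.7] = 1.46 - 3.84*u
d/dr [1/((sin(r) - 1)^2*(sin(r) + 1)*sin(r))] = (-4*sin(r)^2 - sin(r) + 1)/((sin(r) - 1)*sin(r)^2*cos(r)^3)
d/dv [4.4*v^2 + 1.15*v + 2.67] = 8.8*v + 1.15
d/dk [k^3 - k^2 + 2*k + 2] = 3*k^2 - 2*k + 2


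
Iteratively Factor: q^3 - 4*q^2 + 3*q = (q - 3)*(q^2 - q) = (q - 3)*(q - 1)*(q)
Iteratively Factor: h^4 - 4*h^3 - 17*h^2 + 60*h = (h - 5)*(h^3 + h^2 - 12*h) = (h - 5)*(h + 4)*(h^2 - 3*h) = h*(h - 5)*(h + 4)*(h - 3)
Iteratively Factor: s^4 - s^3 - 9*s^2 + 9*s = (s + 3)*(s^3 - 4*s^2 + 3*s) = (s - 1)*(s + 3)*(s^2 - 3*s) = (s - 3)*(s - 1)*(s + 3)*(s)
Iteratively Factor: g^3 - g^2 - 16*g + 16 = (g - 4)*(g^2 + 3*g - 4) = (g - 4)*(g - 1)*(g + 4)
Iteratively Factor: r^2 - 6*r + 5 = (r - 1)*(r - 5)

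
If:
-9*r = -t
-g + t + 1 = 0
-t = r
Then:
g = 1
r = 0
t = 0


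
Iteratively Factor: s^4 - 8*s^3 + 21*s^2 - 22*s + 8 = (s - 4)*(s^3 - 4*s^2 + 5*s - 2) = (s - 4)*(s - 2)*(s^2 - 2*s + 1) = (s - 4)*(s - 2)*(s - 1)*(s - 1)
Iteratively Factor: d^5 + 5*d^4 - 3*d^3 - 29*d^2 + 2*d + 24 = (d + 4)*(d^4 + d^3 - 7*d^2 - d + 6) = (d + 3)*(d + 4)*(d^3 - 2*d^2 - d + 2) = (d + 1)*(d + 3)*(d + 4)*(d^2 - 3*d + 2) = (d - 2)*(d + 1)*(d + 3)*(d + 4)*(d - 1)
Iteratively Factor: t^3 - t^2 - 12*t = (t)*(t^2 - t - 12) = t*(t - 4)*(t + 3)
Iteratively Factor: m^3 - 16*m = (m)*(m^2 - 16) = m*(m - 4)*(m + 4)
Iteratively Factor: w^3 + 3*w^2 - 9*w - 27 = (w + 3)*(w^2 - 9) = (w + 3)^2*(w - 3)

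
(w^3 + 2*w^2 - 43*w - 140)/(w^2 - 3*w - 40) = (w^2 - 3*w - 28)/(w - 8)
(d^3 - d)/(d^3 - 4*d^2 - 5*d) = (d - 1)/(d - 5)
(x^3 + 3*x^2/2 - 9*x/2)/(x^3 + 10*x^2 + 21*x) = (x - 3/2)/(x + 7)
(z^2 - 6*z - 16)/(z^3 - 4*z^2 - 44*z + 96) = (z + 2)/(z^2 + 4*z - 12)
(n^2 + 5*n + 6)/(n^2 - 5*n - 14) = (n + 3)/(n - 7)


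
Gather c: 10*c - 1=10*c - 1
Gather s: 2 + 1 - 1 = 2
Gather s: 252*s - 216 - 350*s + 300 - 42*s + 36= 120 - 140*s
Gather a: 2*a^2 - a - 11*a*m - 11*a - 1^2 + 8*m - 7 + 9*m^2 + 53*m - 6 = 2*a^2 + a*(-11*m - 12) + 9*m^2 + 61*m - 14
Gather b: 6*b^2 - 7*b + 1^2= 6*b^2 - 7*b + 1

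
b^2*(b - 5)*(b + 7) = b^4 + 2*b^3 - 35*b^2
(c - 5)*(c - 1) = c^2 - 6*c + 5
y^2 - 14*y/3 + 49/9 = (y - 7/3)^2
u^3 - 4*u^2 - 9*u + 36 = (u - 4)*(u - 3)*(u + 3)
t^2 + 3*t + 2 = (t + 1)*(t + 2)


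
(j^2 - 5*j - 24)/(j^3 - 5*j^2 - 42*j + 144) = (j + 3)/(j^2 + 3*j - 18)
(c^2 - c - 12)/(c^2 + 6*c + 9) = (c - 4)/(c + 3)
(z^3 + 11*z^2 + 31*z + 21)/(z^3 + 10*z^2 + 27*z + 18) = (z + 7)/(z + 6)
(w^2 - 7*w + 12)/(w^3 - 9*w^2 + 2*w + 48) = (w - 4)/(w^2 - 6*w - 16)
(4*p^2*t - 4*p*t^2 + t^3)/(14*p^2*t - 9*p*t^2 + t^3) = (2*p - t)/(7*p - t)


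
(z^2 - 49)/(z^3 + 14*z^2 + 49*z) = (z - 7)/(z*(z + 7))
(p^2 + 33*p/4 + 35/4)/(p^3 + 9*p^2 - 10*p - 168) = (p + 5/4)/(p^2 + 2*p - 24)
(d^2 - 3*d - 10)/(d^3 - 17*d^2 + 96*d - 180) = (d + 2)/(d^2 - 12*d + 36)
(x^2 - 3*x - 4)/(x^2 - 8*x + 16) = (x + 1)/(x - 4)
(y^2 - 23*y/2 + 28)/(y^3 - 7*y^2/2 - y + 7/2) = (y - 8)/(y^2 - 1)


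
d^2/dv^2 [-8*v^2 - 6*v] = -16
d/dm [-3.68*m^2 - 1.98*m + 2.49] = -7.36*m - 1.98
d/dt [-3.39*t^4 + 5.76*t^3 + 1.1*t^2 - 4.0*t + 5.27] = -13.56*t^3 + 17.28*t^2 + 2.2*t - 4.0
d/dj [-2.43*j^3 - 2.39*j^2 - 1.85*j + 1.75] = -7.29*j^2 - 4.78*j - 1.85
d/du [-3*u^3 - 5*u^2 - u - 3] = -9*u^2 - 10*u - 1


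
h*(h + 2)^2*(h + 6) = h^4 + 10*h^3 + 28*h^2 + 24*h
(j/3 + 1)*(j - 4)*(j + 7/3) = j^3/3 + 4*j^2/9 - 43*j/9 - 28/3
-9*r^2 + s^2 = (-3*r + s)*(3*r + s)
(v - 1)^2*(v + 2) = v^3 - 3*v + 2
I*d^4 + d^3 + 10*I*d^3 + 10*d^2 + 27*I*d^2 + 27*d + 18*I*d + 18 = (d + 3)*(d + 6)*(d - I)*(I*d + I)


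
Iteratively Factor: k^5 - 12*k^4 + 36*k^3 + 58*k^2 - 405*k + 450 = (k - 2)*(k^4 - 10*k^3 + 16*k^2 + 90*k - 225) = (k - 5)*(k - 2)*(k^3 - 5*k^2 - 9*k + 45) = (k - 5)*(k - 3)*(k - 2)*(k^2 - 2*k - 15) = (k - 5)^2*(k - 3)*(k - 2)*(k + 3)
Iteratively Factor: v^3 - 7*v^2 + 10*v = (v - 2)*(v^2 - 5*v) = (v - 5)*(v - 2)*(v)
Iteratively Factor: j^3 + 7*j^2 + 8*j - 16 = (j + 4)*(j^2 + 3*j - 4) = (j + 4)^2*(j - 1)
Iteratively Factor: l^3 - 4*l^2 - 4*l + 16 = (l + 2)*(l^2 - 6*l + 8) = (l - 4)*(l + 2)*(l - 2)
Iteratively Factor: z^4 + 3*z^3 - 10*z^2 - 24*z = (z + 2)*(z^3 + z^2 - 12*z) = z*(z + 2)*(z^2 + z - 12) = z*(z + 2)*(z + 4)*(z - 3)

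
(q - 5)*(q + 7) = q^2 + 2*q - 35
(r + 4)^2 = r^2 + 8*r + 16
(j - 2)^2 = j^2 - 4*j + 4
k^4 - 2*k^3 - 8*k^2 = k^2*(k - 4)*(k + 2)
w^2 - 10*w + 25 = (w - 5)^2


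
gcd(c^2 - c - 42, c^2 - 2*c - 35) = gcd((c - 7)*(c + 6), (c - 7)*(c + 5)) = c - 7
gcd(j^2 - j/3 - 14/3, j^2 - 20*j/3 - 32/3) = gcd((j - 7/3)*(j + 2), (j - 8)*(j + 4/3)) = 1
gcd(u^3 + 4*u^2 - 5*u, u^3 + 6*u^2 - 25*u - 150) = u + 5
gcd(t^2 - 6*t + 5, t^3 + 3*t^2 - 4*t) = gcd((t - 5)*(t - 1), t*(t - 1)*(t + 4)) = t - 1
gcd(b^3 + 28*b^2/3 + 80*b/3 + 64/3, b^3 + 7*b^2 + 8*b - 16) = b^2 + 8*b + 16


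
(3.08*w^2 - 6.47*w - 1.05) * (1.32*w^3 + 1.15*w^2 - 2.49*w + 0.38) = 4.0656*w^5 - 4.9984*w^4 - 16.4957*w^3 + 16.0732*w^2 + 0.1559*w - 0.399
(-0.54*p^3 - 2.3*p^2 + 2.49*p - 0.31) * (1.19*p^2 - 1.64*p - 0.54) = -0.6426*p^5 - 1.8514*p^4 + 7.0267*p^3 - 3.2105*p^2 - 0.8362*p + 0.1674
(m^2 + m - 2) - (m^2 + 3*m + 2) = -2*m - 4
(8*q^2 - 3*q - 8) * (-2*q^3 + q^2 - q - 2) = -16*q^5 + 14*q^4 + 5*q^3 - 21*q^2 + 14*q + 16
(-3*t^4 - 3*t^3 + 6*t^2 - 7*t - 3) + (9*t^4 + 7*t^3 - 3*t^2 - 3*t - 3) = 6*t^4 + 4*t^3 + 3*t^2 - 10*t - 6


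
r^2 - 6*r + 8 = (r - 4)*(r - 2)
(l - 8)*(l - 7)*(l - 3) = l^3 - 18*l^2 + 101*l - 168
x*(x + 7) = x^2 + 7*x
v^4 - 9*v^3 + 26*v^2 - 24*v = v*(v - 4)*(v - 3)*(v - 2)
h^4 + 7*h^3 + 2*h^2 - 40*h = h*(h - 2)*(h + 4)*(h + 5)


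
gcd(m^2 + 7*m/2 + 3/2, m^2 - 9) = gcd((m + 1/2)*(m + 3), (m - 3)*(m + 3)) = m + 3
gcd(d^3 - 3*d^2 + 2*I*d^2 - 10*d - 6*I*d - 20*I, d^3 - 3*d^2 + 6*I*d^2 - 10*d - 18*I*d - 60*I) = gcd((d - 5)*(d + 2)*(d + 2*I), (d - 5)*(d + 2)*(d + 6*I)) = d^2 - 3*d - 10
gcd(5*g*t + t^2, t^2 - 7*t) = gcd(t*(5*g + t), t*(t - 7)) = t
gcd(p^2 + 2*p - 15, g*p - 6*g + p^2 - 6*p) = 1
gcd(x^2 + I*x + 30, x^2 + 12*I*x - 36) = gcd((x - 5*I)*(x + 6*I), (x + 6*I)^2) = x + 6*I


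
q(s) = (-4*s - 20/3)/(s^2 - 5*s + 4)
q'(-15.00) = 0.01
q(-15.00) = 0.18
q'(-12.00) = 0.01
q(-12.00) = 0.20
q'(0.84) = -138.13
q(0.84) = -19.83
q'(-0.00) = -3.08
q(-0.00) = -1.67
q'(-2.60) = -0.10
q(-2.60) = 0.16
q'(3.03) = 7.17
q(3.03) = 9.54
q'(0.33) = -7.36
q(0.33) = -3.25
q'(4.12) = 524.33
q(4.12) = -61.82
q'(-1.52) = -0.31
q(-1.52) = -0.04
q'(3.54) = 35.16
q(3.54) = 17.82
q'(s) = (5 - 2*s)*(-4*s - 20/3)/(s^2 - 5*s + 4)^2 - 4/(s^2 - 5*s + 4)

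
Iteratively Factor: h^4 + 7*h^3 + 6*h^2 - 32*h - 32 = (h - 2)*(h^3 + 9*h^2 + 24*h + 16) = (h - 2)*(h + 1)*(h^2 + 8*h + 16) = (h - 2)*(h + 1)*(h + 4)*(h + 4)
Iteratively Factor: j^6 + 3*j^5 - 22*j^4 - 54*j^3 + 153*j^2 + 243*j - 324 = (j + 3)*(j^5 - 22*j^3 + 12*j^2 + 117*j - 108) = (j + 3)^2*(j^4 - 3*j^3 - 13*j^2 + 51*j - 36) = (j - 3)*(j + 3)^2*(j^3 - 13*j + 12) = (j - 3)*(j - 1)*(j + 3)^2*(j^2 + j - 12) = (j - 3)*(j - 1)*(j + 3)^2*(j + 4)*(j - 3)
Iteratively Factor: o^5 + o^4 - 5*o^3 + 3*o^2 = (o - 1)*(o^4 + 2*o^3 - 3*o^2) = o*(o - 1)*(o^3 + 2*o^2 - 3*o) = o*(o - 1)^2*(o^2 + 3*o) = o*(o - 1)^2*(o + 3)*(o)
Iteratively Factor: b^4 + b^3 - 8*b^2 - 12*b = (b + 2)*(b^3 - b^2 - 6*b) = (b + 2)^2*(b^2 - 3*b) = b*(b + 2)^2*(b - 3)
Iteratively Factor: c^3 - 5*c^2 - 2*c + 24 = (c - 3)*(c^2 - 2*c - 8) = (c - 3)*(c + 2)*(c - 4)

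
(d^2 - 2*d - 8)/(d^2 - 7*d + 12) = (d + 2)/(d - 3)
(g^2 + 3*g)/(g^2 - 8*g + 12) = g*(g + 3)/(g^2 - 8*g + 12)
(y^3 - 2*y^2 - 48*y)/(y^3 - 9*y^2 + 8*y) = (y + 6)/(y - 1)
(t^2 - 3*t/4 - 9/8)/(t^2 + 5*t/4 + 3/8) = (2*t - 3)/(2*t + 1)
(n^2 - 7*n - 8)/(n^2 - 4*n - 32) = (n + 1)/(n + 4)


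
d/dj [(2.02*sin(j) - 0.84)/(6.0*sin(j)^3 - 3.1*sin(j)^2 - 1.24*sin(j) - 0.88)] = (-24.24*sin(j)^3 + 21.382*sin(j)^2 - 5.208*sin(j) - 2.8192)*cos(j)/(36.0*sin(j)^6 - 37.2*sin(j)^5 - 5.27*sin(j)^4 - 2.872*sin(j)^3 + 6.9936*sin(j)^2 + 2.1824*sin(j) + 0.7744)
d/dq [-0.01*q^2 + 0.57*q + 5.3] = 0.57 - 0.02*q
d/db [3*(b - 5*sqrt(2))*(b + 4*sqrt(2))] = 6*b - 3*sqrt(2)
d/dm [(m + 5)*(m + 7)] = 2*m + 12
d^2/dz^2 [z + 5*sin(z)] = -5*sin(z)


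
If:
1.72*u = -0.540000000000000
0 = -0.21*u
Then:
No Solution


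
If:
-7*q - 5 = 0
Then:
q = -5/7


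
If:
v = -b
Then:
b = -v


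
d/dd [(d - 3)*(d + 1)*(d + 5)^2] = 4*d^3 + 24*d^2 + 4*d - 80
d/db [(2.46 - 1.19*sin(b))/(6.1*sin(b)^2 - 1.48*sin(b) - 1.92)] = (7.259*sin(b)^2 - 30.012*sin(b) + 5.9256)*cos(b)/(37.21*sin(b)^4 - 18.056*sin(b)^3 - 21.2336*sin(b)^2 + 5.6832*sin(b) + 3.6864)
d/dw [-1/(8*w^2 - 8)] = w/(4*(w^2 - 1)^2)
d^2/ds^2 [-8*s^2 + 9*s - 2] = -16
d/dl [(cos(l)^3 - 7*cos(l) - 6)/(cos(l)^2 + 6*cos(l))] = (-cos(l)^4 - 12*cos(l)^3 - 7*cos(l)^2 - 12*cos(l) - 36)*sin(l)/((cos(l) + 6)^2*cos(l)^2)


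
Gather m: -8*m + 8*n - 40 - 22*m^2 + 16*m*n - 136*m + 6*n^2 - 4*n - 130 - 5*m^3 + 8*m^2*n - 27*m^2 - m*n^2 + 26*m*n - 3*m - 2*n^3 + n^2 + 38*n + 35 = -5*m^3 + m^2*(8*n - 49) + m*(-n^2 + 42*n - 147) - 2*n^3 + 7*n^2 + 42*n - 135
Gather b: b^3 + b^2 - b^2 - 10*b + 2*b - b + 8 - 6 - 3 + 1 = b^3 - 9*b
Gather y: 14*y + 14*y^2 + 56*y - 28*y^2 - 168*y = -14*y^2 - 98*y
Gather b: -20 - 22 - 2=-44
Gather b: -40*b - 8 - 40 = -40*b - 48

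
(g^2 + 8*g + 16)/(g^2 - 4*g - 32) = (g + 4)/(g - 8)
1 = 1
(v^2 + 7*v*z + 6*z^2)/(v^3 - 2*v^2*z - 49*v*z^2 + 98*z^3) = (v^2 + 7*v*z + 6*z^2)/(v^3 - 2*v^2*z - 49*v*z^2 + 98*z^3)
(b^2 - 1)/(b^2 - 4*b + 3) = (b + 1)/(b - 3)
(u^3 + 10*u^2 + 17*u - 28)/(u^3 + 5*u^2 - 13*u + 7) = (u + 4)/(u - 1)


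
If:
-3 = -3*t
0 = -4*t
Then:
No Solution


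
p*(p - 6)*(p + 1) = p^3 - 5*p^2 - 6*p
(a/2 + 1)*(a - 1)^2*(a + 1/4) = a^4/2 + a^3/8 - 3*a^2/2 + 5*a/8 + 1/4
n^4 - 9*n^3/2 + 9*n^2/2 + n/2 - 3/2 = (n - 3)*(n - 1)^2*(n + 1/2)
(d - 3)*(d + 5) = d^2 + 2*d - 15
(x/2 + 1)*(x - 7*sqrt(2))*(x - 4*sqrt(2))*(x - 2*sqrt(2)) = x^4/2 - 13*sqrt(2)*x^3/2 + x^3 - 13*sqrt(2)*x^2 + 50*x^2 - 56*sqrt(2)*x + 100*x - 112*sqrt(2)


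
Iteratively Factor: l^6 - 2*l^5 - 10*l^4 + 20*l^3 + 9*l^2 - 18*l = (l - 2)*(l^5 - 10*l^3 + 9*l) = (l - 3)*(l - 2)*(l^4 + 3*l^3 - l^2 - 3*l) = (l - 3)*(l - 2)*(l - 1)*(l^3 + 4*l^2 + 3*l) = (l - 3)*(l - 2)*(l - 1)*(l + 1)*(l^2 + 3*l) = l*(l - 3)*(l - 2)*(l - 1)*(l + 1)*(l + 3)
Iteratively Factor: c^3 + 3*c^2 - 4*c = (c + 4)*(c^2 - c) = c*(c + 4)*(c - 1)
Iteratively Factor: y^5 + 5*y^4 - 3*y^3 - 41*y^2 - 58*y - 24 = (y + 2)*(y^4 + 3*y^3 - 9*y^2 - 23*y - 12) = (y + 2)*(y + 4)*(y^3 - y^2 - 5*y - 3) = (y + 1)*(y + 2)*(y + 4)*(y^2 - 2*y - 3) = (y + 1)^2*(y + 2)*(y + 4)*(y - 3)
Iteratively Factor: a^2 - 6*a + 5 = (a - 5)*(a - 1)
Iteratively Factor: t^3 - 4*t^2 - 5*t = (t + 1)*(t^2 - 5*t) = (t - 5)*(t + 1)*(t)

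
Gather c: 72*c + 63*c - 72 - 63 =135*c - 135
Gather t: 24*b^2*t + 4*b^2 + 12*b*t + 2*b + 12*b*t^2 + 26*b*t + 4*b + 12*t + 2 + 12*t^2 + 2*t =4*b^2 + 6*b + t^2*(12*b + 12) + t*(24*b^2 + 38*b + 14) + 2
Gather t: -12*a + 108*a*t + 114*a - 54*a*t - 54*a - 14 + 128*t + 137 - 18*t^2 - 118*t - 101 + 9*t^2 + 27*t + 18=48*a - 9*t^2 + t*(54*a + 37) + 40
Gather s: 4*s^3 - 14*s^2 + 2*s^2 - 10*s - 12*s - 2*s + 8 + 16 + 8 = 4*s^3 - 12*s^2 - 24*s + 32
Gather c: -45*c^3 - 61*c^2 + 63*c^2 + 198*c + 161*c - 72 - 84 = -45*c^3 + 2*c^2 + 359*c - 156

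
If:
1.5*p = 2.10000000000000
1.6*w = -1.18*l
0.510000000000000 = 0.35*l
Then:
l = 1.46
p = 1.40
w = -1.07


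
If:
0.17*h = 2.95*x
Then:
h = 17.3529411764706*x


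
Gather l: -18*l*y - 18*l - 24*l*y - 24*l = l*(-42*y - 42)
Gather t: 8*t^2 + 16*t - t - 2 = 8*t^2 + 15*t - 2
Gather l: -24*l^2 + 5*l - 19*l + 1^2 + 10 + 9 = -24*l^2 - 14*l + 20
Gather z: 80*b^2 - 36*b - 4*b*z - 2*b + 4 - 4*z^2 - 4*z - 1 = 80*b^2 - 38*b - 4*z^2 + z*(-4*b - 4) + 3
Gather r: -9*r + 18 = 18 - 9*r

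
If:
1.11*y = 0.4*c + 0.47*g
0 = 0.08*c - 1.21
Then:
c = 15.12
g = 2.36170212765957*y - 12.8723404255319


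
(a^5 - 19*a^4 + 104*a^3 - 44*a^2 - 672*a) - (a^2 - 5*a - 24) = a^5 - 19*a^4 + 104*a^3 - 45*a^2 - 667*a + 24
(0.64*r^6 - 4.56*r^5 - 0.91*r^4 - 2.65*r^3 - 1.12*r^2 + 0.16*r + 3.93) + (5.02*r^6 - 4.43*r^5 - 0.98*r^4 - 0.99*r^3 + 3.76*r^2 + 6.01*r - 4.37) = 5.66*r^6 - 8.99*r^5 - 1.89*r^4 - 3.64*r^3 + 2.64*r^2 + 6.17*r - 0.44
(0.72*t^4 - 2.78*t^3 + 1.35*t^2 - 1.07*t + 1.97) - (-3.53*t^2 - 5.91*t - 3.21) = 0.72*t^4 - 2.78*t^3 + 4.88*t^2 + 4.84*t + 5.18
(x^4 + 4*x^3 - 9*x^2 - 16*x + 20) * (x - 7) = x^5 - 3*x^4 - 37*x^3 + 47*x^2 + 132*x - 140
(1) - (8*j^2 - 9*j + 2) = -8*j^2 + 9*j - 1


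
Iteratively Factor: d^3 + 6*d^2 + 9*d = (d + 3)*(d^2 + 3*d) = d*(d + 3)*(d + 3)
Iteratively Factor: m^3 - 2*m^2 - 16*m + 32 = (m - 4)*(m^2 + 2*m - 8) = (m - 4)*(m - 2)*(m + 4)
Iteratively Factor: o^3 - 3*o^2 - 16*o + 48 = (o - 3)*(o^2 - 16) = (o - 3)*(o + 4)*(o - 4)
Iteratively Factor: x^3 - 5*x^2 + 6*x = (x - 3)*(x^2 - 2*x) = x*(x - 3)*(x - 2)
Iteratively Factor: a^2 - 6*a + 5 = (a - 5)*(a - 1)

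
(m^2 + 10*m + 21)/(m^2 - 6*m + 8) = (m^2 + 10*m + 21)/(m^2 - 6*m + 8)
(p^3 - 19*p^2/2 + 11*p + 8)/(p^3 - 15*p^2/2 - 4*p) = (p - 2)/p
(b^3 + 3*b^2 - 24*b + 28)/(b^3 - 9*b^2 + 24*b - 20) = (b + 7)/(b - 5)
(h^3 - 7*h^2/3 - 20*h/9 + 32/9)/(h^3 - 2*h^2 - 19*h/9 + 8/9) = (3*h^2 + h - 4)/(3*h^2 + 2*h - 1)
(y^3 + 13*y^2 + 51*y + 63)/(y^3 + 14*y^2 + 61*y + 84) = (y + 3)/(y + 4)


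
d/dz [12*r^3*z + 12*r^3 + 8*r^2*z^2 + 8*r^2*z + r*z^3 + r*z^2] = r*(12*r^2 + 16*r*z + 8*r + 3*z^2 + 2*z)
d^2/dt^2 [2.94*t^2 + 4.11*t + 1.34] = 5.88000000000000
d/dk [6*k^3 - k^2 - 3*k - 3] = 18*k^2 - 2*k - 3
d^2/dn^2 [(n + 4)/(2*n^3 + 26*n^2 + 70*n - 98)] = (3*n^3 + 21*n^2 + 109*n + 187)/(n^7 + 25*n^6 + 213*n^5 + 573*n^4 - 861*n^3 - 3381*n^2 + 5831*n - 2401)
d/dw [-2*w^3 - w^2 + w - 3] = -6*w^2 - 2*w + 1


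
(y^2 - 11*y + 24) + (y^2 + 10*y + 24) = 2*y^2 - y + 48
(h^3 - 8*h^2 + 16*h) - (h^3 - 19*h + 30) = -8*h^2 + 35*h - 30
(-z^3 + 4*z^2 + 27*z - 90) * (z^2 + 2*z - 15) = -z^5 + 2*z^4 + 50*z^3 - 96*z^2 - 585*z + 1350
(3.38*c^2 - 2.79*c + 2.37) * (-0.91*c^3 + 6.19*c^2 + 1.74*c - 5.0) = -3.0758*c^5 + 23.4611*c^4 - 13.5456*c^3 - 7.0843*c^2 + 18.0738*c - 11.85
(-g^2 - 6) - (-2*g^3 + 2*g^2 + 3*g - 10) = 2*g^3 - 3*g^2 - 3*g + 4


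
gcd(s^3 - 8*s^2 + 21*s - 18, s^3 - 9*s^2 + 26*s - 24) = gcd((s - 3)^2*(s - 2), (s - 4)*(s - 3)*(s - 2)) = s^2 - 5*s + 6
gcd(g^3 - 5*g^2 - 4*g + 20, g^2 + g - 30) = g - 5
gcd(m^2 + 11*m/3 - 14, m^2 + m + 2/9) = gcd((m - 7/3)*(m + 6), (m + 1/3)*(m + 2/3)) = 1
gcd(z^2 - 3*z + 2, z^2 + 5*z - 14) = z - 2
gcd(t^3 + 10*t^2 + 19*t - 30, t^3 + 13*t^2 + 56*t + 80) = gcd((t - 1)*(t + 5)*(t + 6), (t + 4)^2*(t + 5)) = t + 5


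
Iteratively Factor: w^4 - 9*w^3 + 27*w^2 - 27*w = (w - 3)*(w^3 - 6*w^2 + 9*w) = (w - 3)^2*(w^2 - 3*w) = (w - 3)^3*(w)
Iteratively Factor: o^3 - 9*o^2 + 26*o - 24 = (o - 2)*(o^2 - 7*o + 12) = (o - 3)*(o - 2)*(o - 4)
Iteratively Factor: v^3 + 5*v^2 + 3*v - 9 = (v - 1)*(v^2 + 6*v + 9) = (v - 1)*(v + 3)*(v + 3)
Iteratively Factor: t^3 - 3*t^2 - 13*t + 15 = (t - 5)*(t^2 + 2*t - 3) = (t - 5)*(t - 1)*(t + 3)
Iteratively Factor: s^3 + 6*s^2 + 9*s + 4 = (s + 4)*(s^2 + 2*s + 1) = (s + 1)*(s + 4)*(s + 1)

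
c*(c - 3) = c^2 - 3*c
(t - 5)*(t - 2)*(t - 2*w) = t^3 - 2*t^2*w - 7*t^2 + 14*t*w + 10*t - 20*w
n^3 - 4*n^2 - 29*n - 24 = (n - 8)*(n + 1)*(n + 3)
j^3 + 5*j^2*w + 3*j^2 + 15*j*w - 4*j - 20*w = (j - 1)*(j + 4)*(j + 5*w)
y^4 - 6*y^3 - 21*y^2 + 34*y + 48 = (y - 8)*(y - 2)*(y + 1)*(y + 3)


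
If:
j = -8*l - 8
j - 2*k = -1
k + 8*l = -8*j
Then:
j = 1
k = 1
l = -9/8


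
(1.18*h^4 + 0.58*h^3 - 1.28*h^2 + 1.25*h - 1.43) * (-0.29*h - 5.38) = -0.3422*h^5 - 6.5166*h^4 - 2.7492*h^3 + 6.5239*h^2 - 6.3103*h + 7.6934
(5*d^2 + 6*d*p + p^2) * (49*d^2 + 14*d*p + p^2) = 245*d^4 + 364*d^3*p + 138*d^2*p^2 + 20*d*p^3 + p^4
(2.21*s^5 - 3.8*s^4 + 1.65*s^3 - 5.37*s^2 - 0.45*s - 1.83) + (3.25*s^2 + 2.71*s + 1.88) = 2.21*s^5 - 3.8*s^4 + 1.65*s^3 - 2.12*s^2 + 2.26*s + 0.0499999999999998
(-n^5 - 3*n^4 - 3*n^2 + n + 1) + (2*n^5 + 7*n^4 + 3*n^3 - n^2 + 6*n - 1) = n^5 + 4*n^4 + 3*n^3 - 4*n^2 + 7*n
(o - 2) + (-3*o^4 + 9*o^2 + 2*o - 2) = -3*o^4 + 9*o^2 + 3*o - 4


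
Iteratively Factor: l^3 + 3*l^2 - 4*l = (l + 4)*(l^2 - l) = (l - 1)*(l + 4)*(l)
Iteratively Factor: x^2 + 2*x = (x + 2)*(x)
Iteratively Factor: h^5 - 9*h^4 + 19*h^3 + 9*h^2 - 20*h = (h - 1)*(h^4 - 8*h^3 + 11*h^2 + 20*h) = h*(h - 1)*(h^3 - 8*h^2 + 11*h + 20) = h*(h - 1)*(h + 1)*(h^2 - 9*h + 20) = h*(h - 5)*(h - 1)*(h + 1)*(h - 4)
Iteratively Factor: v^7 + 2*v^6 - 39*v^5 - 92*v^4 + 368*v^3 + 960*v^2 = (v)*(v^6 + 2*v^5 - 39*v^4 - 92*v^3 + 368*v^2 + 960*v) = v*(v + 4)*(v^5 - 2*v^4 - 31*v^3 + 32*v^2 + 240*v) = v*(v + 3)*(v + 4)*(v^4 - 5*v^3 - 16*v^2 + 80*v) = v^2*(v + 3)*(v + 4)*(v^3 - 5*v^2 - 16*v + 80) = v^2*(v + 3)*(v + 4)^2*(v^2 - 9*v + 20) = v^2*(v - 4)*(v + 3)*(v + 4)^2*(v - 5)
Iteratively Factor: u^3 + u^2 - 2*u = (u + 2)*(u^2 - u) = (u - 1)*(u + 2)*(u)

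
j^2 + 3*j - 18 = (j - 3)*(j + 6)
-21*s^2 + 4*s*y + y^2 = (-3*s + y)*(7*s + y)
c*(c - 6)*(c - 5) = c^3 - 11*c^2 + 30*c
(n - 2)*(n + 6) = n^2 + 4*n - 12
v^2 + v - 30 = (v - 5)*(v + 6)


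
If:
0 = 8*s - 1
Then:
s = 1/8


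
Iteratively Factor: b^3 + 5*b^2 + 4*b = (b + 1)*(b^2 + 4*b) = b*(b + 1)*(b + 4)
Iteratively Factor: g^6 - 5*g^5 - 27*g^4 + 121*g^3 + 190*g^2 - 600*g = (g - 5)*(g^5 - 27*g^3 - 14*g^2 + 120*g) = (g - 5)*(g + 4)*(g^4 - 4*g^3 - 11*g^2 + 30*g) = (g - 5)*(g + 3)*(g + 4)*(g^3 - 7*g^2 + 10*g) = (g - 5)^2*(g + 3)*(g + 4)*(g^2 - 2*g) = (g - 5)^2*(g - 2)*(g + 3)*(g + 4)*(g)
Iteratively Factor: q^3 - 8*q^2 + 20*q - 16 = (q - 4)*(q^2 - 4*q + 4) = (q - 4)*(q - 2)*(q - 2)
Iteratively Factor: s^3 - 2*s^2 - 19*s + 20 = (s - 5)*(s^2 + 3*s - 4) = (s - 5)*(s - 1)*(s + 4)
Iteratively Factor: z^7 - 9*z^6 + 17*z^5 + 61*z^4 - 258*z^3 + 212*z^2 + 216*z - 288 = (z - 2)*(z^6 - 7*z^5 + 3*z^4 + 67*z^3 - 124*z^2 - 36*z + 144) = (z - 2)*(z + 1)*(z^5 - 8*z^4 + 11*z^3 + 56*z^2 - 180*z + 144) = (z - 2)^2*(z + 1)*(z^4 - 6*z^3 - z^2 + 54*z - 72) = (z - 3)*(z - 2)^2*(z + 1)*(z^3 - 3*z^2 - 10*z + 24) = (z - 3)*(z - 2)^2*(z + 1)*(z + 3)*(z^2 - 6*z + 8) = (z - 4)*(z - 3)*(z - 2)^2*(z + 1)*(z + 3)*(z - 2)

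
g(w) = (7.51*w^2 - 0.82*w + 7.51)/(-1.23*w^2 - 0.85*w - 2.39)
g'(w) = (2.46*w + 0.85)*(7.51*w^2 - 0.82*w + 7.51)/(-1.23*w^2 - 0.85*w - 2.39)^2 + (15.02*w - 0.82)/(-1.23*w^2 - 0.85*w - 2.39)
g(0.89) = -3.09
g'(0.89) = -0.77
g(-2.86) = -7.11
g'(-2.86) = -0.02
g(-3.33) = -7.09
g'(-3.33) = -0.09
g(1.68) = -3.75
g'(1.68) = -0.79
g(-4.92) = -6.91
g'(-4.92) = -0.11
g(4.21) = -4.94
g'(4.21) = -0.25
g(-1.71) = -6.81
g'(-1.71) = 0.80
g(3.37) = -4.68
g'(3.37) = -0.36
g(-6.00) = -6.80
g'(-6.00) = -0.09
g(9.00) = -5.55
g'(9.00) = -0.06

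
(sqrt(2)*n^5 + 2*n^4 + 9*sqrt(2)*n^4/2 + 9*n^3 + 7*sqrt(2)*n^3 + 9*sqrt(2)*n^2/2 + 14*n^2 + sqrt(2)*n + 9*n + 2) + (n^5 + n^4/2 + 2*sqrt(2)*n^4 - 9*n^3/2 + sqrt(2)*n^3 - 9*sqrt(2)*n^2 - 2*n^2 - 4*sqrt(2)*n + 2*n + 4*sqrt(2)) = n^5 + sqrt(2)*n^5 + 5*n^4/2 + 13*sqrt(2)*n^4/2 + 9*n^3/2 + 8*sqrt(2)*n^3 - 9*sqrt(2)*n^2/2 + 12*n^2 - 3*sqrt(2)*n + 11*n + 2 + 4*sqrt(2)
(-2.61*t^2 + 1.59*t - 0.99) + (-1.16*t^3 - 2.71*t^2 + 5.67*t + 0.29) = -1.16*t^3 - 5.32*t^2 + 7.26*t - 0.7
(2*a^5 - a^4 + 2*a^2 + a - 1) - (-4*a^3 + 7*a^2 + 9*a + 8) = 2*a^5 - a^4 + 4*a^3 - 5*a^2 - 8*a - 9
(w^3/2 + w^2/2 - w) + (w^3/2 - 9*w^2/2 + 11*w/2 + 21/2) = w^3 - 4*w^2 + 9*w/2 + 21/2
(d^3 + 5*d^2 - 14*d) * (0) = 0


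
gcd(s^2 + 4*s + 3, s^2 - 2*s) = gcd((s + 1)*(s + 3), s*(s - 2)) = 1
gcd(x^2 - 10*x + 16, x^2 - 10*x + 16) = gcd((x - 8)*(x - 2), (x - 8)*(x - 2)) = x^2 - 10*x + 16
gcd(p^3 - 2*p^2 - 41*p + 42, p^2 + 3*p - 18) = p + 6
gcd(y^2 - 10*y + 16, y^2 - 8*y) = y - 8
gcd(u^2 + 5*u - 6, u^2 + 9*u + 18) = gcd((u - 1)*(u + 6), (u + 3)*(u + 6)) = u + 6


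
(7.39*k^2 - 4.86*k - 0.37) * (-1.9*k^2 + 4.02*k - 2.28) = -14.041*k^4 + 38.9418*k^3 - 35.6834*k^2 + 9.5934*k + 0.8436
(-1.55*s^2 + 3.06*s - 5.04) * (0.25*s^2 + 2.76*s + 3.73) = -0.3875*s^4 - 3.513*s^3 + 1.4041*s^2 - 2.4966*s - 18.7992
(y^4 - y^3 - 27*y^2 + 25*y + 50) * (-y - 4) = -y^5 - 3*y^4 + 31*y^3 + 83*y^2 - 150*y - 200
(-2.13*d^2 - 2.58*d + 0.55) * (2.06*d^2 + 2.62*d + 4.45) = -4.3878*d^4 - 10.8954*d^3 - 15.1051*d^2 - 10.04*d + 2.4475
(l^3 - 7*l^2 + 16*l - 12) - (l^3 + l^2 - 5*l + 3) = -8*l^2 + 21*l - 15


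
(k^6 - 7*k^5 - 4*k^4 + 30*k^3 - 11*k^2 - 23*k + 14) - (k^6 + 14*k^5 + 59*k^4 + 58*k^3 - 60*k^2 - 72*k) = -21*k^5 - 63*k^4 - 28*k^3 + 49*k^2 + 49*k + 14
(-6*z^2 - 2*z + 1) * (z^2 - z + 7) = -6*z^4 + 4*z^3 - 39*z^2 - 15*z + 7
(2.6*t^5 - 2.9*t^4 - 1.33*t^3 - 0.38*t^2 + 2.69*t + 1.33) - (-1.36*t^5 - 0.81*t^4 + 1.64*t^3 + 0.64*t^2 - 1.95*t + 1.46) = 3.96*t^5 - 2.09*t^4 - 2.97*t^3 - 1.02*t^2 + 4.64*t - 0.13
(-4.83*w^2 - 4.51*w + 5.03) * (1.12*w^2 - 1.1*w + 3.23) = -5.4096*w^4 + 0.2618*w^3 - 5.0063*w^2 - 20.1003*w + 16.2469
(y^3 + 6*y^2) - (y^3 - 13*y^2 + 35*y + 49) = 19*y^2 - 35*y - 49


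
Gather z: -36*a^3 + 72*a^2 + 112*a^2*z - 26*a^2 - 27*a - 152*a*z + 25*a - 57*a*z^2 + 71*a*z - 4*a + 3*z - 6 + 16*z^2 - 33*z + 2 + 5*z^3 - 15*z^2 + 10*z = -36*a^3 + 46*a^2 - 6*a + 5*z^3 + z^2*(1 - 57*a) + z*(112*a^2 - 81*a - 20) - 4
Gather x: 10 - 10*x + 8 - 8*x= 18 - 18*x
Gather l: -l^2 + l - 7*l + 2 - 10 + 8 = -l^2 - 6*l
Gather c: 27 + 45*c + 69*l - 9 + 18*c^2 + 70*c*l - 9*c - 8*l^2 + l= 18*c^2 + c*(70*l + 36) - 8*l^2 + 70*l + 18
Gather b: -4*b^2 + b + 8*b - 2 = -4*b^2 + 9*b - 2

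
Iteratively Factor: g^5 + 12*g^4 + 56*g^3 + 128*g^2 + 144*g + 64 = (g + 2)*(g^4 + 10*g^3 + 36*g^2 + 56*g + 32) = (g + 2)^2*(g^3 + 8*g^2 + 20*g + 16) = (g + 2)^3*(g^2 + 6*g + 8) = (g + 2)^3*(g + 4)*(g + 2)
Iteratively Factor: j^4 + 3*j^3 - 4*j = (j)*(j^3 + 3*j^2 - 4) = j*(j - 1)*(j^2 + 4*j + 4) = j*(j - 1)*(j + 2)*(j + 2)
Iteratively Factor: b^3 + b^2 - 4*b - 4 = (b + 2)*(b^2 - b - 2) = (b - 2)*(b + 2)*(b + 1)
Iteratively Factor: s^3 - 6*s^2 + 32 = (s - 4)*(s^2 - 2*s - 8) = (s - 4)*(s + 2)*(s - 4)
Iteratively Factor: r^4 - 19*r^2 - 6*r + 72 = (r + 3)*(r^3 - 3*r^2 - 10*r + 24) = (r - 4)*(r + 3)*(r^2 + r - 6) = (r - 4)*(r + 3)^2*(r - 2)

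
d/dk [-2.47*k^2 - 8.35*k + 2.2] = -4.94*k - 8.35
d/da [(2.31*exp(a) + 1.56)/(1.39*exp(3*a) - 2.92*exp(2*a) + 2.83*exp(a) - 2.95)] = (-6.4218*exp(3*a) + 0.239999999999999*exp(2*a) + 9.1104*exp(a) - 11.2293)*exp(a)/(1.9321*exp(6*a) - 8.1176*exp(5*a) + 16.3938*exp(4*a) - 24.7282*exp(3*a) + 25.2369*exp(2*a) - 16.697*exp(a) + 8.7025)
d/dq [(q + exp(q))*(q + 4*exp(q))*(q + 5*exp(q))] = 10*q^2*exp(q) + 3*q^2 + 58*q*exp(2*q) + 20*q*exp(q) + 60*exp(3*q) + 29*exp(2*q)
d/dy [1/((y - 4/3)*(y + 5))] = 3*(-6*y - 11)/(9*y^4 + 66*y^3 + y^2 - 440*y + 400)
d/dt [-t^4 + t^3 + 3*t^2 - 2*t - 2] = -4*t^3 + 3*t^2 + 6*t - 2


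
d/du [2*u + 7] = 2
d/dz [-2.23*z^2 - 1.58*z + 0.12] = -4.46*z - 1.58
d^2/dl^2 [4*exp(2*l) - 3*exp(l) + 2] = (16*exp(l) - 3)*exp(l)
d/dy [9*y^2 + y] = 18*y + 1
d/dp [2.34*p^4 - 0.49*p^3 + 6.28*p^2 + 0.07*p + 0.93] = 9.36*p^3 - 1.47*p^2 + 12.56*p + 0.07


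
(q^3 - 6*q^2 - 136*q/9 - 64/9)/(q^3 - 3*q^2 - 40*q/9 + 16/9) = (3*q^2 - 22*q - 16)/(3*q^2 - 13*q + 4)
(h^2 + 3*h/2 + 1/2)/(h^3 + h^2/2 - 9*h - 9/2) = (h + 1)/(h^2 - 9)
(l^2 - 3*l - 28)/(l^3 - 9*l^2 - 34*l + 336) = (l + 4)/(l^2 - 2*l - 48)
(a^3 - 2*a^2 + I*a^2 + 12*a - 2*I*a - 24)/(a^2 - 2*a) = a + I + 12/a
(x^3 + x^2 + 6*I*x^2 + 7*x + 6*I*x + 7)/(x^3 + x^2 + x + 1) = (x + 7*I)/(x + I)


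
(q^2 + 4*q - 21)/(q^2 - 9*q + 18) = (q + 7)/(q - 6)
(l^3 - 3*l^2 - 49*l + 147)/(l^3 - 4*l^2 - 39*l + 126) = (l + 7)/(l + 6)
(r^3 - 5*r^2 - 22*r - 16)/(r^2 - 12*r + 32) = (r^2 + 3*r + 2)/(r - 4)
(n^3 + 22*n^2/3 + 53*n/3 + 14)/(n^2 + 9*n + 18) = (3*n^2 + 13*n + 14)/(3*(n + 6))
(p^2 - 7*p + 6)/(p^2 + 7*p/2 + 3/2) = 2*(p^2 - 7*p + 6)/(2*p^2 + 7*p + 3)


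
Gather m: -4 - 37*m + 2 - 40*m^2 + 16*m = -40*m^2 - 21*m - 2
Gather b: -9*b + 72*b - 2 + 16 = 63*b + 14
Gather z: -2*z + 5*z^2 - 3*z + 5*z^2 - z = 10*z^2 - 6*z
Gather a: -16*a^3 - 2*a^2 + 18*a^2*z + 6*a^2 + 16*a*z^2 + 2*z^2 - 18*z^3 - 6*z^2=-16*a^3 + a^2*(18*z + 4) + 16*a*z^2 - 18*z^3 - 4*z^2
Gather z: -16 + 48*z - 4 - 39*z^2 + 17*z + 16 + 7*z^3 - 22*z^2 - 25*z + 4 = 7*z^3 - 61*z^2 + 40*z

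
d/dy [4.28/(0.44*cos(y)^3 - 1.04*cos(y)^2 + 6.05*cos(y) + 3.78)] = (5.6496*cos(y)^2 - 8.9024*cos(y) + 25.894)*sin(y)/(0.44*cos(y)^3 - 1.04*cos(y)^2 + 6.05*cos(y) + 3.78)^2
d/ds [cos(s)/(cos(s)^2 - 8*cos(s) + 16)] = (cos(s) + 4)*sin(s)/(cos(s) - 4)^3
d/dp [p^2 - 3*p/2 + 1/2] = 2*p - 3/2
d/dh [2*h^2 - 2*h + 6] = 4*h - 2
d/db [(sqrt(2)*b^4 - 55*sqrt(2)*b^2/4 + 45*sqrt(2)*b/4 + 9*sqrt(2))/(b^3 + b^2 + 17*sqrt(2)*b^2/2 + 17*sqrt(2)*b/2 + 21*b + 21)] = sqrt(2)*((16*b^3 - 110*b + 45)*(2*b^3 + 2*b^2 + 17*sqrt(2)*b^2 + 17*sqrt(2)*b + 42*b + 42) - (4*b^4 - 55*b^2 + 45*b + 36)*(6*b^2 + 4*b + 34*sqrt(2)*b + 17*sqrt(2) + 42))/(2*(2*b^3 + 2*b^2 + 17*sqrt(2)*b^2 + 17*sqrt(2)*b + 42*b + 42)^2)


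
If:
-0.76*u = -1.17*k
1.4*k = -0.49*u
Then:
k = 0.00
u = 0.00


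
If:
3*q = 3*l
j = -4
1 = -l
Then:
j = -4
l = -1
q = -1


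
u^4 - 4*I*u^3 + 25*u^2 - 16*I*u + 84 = (u - 7*I)*(u - 2*I)*(u + 2*I)*(u + 3*I)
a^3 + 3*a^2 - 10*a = a*(a - 2)*(a + 5)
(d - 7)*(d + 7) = d^2 - 49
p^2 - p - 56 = (p - 8)*(p + 7)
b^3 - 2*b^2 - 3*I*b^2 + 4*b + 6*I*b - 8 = (b - 2)*(b - 4*I)*(b + I)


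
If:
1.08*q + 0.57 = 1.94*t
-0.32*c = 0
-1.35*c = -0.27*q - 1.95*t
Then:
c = 0.00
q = -0.42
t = 0.06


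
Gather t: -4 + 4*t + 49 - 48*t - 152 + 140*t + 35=96*t - 72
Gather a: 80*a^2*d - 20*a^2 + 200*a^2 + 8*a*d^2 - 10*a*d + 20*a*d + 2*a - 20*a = a^2*(80*d + 180) + a*(8*d^2 + 10*d - 18)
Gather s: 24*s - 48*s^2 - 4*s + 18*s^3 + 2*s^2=18*s^3 - 46*s^2 + 20*s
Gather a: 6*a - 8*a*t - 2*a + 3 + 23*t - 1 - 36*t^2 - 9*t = a*(4 - 8*t) - 36*t^2 + 14*t + 2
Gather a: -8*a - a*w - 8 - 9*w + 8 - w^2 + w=a*(-w - 8) - w^2 - 8*w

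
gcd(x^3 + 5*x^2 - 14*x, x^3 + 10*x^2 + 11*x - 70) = x^2 + 5*x - 14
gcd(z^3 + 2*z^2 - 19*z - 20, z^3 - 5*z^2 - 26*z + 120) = z^2 + z - 20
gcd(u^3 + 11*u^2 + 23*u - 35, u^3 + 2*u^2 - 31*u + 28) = u^2 + 6*u - 7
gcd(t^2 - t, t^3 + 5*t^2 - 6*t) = t^2 - t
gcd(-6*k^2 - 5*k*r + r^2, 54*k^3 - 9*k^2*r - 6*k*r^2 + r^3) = -6*k + r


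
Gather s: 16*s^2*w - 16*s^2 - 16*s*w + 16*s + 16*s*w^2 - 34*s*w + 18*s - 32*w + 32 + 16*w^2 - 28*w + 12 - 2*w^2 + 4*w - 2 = s^2*(16*w - 16) + s*(16*w^2 - 50*w + 34) + 14*w^2 - 56*w + 42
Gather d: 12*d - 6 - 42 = 12*d - 48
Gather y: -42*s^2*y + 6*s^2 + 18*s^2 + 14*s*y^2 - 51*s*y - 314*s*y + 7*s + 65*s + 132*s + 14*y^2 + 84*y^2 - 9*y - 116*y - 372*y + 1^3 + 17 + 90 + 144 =24*s^2 + 204*s + y^2*(14*s + 98) + y*(-42*s^2 - 365*s - 497) + 252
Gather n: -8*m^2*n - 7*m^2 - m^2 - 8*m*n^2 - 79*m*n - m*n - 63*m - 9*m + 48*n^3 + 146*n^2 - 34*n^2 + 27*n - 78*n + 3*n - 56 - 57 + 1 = -8*m^2 - 72*m + 48*n^3 + n^2*(112 - 8*m) + n*(-8*m^2 - 80*m - 48) - 112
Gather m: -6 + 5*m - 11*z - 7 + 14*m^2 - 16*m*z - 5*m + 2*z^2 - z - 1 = 14*m^2 - 16*m*z + 2*z^2 - 12*z - 14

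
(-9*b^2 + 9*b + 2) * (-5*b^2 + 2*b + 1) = 45*b^4 - 63*b^3 - b^2 + 13*b + 2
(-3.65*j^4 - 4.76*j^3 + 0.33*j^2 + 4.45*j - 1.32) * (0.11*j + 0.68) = -0.4015*j^5 - 3.0056*j^4 - 3.2005*j^3 + 0.7139*j^2 + 2.8808*j - 0.8976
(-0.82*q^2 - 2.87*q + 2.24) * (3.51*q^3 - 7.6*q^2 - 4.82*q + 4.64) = -2.8782*q^5 - 3.8417*q^4 + 33.6268*q^3 - 6.9954*q^2 - 24.1136*q + 10.3936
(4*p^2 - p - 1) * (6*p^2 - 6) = 24*p^4 - 6*p^3 - 30*p^2 + 6*p + 6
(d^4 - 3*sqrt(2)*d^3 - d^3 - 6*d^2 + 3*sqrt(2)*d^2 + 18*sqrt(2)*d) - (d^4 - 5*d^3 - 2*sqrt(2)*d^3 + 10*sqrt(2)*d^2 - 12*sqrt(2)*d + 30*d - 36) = -sqrt(2)*d^3 + 4*d^3 - 7*sqrt(2)*d^2 - 6*d^2 - 30*d + 30*sqrt(2)*d + 36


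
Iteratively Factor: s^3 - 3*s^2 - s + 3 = (s - 3)*(s^2 - 1) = (s - 3)*(s - 1)*(s + 1)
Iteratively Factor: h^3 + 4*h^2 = (h)*(h^2 + 4*h) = h^2*(h + 4)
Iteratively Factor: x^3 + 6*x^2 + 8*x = (x)*(x^2 + 6*x + 8) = x*(x + 2)*(x + 4)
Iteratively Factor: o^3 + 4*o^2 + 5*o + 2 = (o + 2)*(o^2 + 2*o + 1) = (o + 1)*(o + 2)*(o + 1)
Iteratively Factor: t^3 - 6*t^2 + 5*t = (t - 1)*(t^2 - 5*t) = t*(t - 1)*(t - 5)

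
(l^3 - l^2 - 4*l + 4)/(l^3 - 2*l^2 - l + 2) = (l + 2)/(l + 1)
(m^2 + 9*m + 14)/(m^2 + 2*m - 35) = (m + 2)/(m - 5)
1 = 1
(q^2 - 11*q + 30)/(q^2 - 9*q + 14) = (q^2 - 11*q + 30)/(q^2 - 9*q + 14)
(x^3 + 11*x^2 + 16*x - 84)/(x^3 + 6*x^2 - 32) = (x^2 + 13*x + 42)/(x^2 + 8*x + 16)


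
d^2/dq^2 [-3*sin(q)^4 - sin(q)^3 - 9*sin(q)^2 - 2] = 48*sin(q)^4 + 9*sin(q)^3 - 6*sin(q) - 18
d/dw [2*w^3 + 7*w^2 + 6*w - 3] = 6*w^2 + 14*w + 6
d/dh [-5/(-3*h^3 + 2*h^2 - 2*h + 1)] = 5*(-9*h^2 + 4*h - 2)/(3*h^3 - 2*h^2 + 2*h - 1)^2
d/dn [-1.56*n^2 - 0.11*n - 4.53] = -3.12*n - 0.11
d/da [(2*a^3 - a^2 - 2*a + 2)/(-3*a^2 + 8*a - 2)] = 2*(-3*a^4 + 16*a^3 - 13*a^2 + 8*a - 6)/(9*a^4 - 48*a^3 + 76*a^2 - 32*a + 4)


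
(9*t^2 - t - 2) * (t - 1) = 9*t^3 - 10*t^2 - t + 2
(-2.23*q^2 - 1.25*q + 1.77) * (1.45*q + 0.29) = -3.2335*q^3 - 2.4592*q^2 + 2.204*q + 0.5133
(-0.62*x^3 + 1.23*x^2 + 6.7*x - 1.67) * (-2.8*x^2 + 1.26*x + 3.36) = 1.736*x^5 - 4.2252*x^4 - 19.2934*x^3 + 17.2508*x^2 + 20.4078*x - 5.6112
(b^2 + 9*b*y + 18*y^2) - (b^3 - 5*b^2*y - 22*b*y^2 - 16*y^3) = -b^3 + 5*b^2*y + b^2 + 22*b*y^2 + 9*b*y + 16*y^3 + 18*y^2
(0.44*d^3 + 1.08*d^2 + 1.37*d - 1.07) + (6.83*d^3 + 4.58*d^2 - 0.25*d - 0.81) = 7.27*d^3 + 5.66*d^2 + 1.12*d - 1.88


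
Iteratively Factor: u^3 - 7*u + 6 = (u - 2)*(u^2 + 2*u - 3) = (u - 2)*(u + 3)*(u - 1)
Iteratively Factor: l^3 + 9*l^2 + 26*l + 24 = (l + 4)*(l^2 + 5*l + 6) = (l + 3)*(l + 4)*(l + 2)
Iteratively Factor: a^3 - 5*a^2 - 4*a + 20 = (a + 2)*(a^2 - 7*a + 10) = (a - 5)*(a + 2)*(a - 2)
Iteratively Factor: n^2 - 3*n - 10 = (n - 5)*(n + 2)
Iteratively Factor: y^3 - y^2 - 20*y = (y - 5)*(y^2 + 4*y) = (y - 5)*(y + 4)*(y)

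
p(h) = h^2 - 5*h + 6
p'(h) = 2*h - 5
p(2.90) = -0.09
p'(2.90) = 0.80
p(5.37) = 7.99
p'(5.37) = 5.74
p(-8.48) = 120.31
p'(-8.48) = -21.96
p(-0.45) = 8.45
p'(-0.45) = -5.90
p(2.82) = -0.15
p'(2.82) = 0.64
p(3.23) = 0.28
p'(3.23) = 1.46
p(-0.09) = 6.46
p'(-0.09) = -5.18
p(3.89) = 1.68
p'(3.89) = 2.78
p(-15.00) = 306.00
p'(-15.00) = -35.00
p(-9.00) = 132.00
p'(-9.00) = -23.00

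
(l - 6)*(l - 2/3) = l^2 - 20*l/3 + 4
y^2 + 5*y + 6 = (y + 2)*(y + 3)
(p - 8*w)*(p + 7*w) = p^2 - p*w - 56*w^2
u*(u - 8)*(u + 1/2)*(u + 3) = u^4 - 9*u^3/2 - 53*u^2/2 - 12*u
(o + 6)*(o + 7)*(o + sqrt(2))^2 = o^4 + 2*sqrt(2)*o^3 + 13*o^3 + 26*sqrt(2)*o^2 + 44*o^2 + 26*o + 84*sqrt(2)*o + 84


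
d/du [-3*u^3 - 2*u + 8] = -9*u^2 - 2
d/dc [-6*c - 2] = -6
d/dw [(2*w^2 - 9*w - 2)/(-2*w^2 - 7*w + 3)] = (-32*w^2 + 4*w - 41)/(4*w^4 + 28*w^3 + 37*w^2 - 42*w + 9)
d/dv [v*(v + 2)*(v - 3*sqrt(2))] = 3*v^2 - 6*sqrt(2)*v + 4*v - 6*sqrt(2)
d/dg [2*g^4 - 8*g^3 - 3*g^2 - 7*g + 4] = 8*g^3 - 24*g^2 - 6*g - 7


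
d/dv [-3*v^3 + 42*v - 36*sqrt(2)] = 42 - 9*v^2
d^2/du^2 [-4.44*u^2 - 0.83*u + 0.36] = -8.88000000000000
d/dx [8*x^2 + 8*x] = 16*x + 8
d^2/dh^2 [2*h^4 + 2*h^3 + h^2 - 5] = 24*h^2 + 12*h + 2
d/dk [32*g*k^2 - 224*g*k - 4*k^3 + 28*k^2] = 64*g*k - 224*g - 12*k^2 + 56*k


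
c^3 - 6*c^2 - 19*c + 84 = (c - 7)*(c - 3)*(c + 4)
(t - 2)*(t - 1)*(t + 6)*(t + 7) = t^4 + 10*t^3 + 5*t^2 - 100*t + 84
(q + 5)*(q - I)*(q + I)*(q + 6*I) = q^4 + 5*q^3 + 6*I*q^3 + q^2 + 30*I*q^2 + 5*q + 6*I*q + 30*I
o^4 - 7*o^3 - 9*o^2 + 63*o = o*(o - 7)*(o - 3)*(o + 3)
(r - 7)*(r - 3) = r^2 - 10*r + 21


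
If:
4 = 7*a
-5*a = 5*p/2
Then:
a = 4/7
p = -8/7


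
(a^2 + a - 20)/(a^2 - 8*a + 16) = (a + 5)/(a - 4)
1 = 1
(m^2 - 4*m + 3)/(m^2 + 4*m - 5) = (m - 3)/(m + 5)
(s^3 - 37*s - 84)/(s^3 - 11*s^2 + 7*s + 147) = (s + 4)/(s - 7)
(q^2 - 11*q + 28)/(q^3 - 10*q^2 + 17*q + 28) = 1/(q + 1)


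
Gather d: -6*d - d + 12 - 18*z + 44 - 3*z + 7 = -7*d - 21*z + 63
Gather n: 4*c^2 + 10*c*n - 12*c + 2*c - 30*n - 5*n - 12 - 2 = 4*c^2 - 10*c + n*(10*c - 35) - 14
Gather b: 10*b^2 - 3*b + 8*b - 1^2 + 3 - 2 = 10*b^2 + 5*b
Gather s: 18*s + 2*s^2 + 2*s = 2*s^2 + 20*s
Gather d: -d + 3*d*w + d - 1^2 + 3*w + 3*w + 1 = 3*d*w + 6*w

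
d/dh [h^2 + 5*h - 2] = 2*h + 5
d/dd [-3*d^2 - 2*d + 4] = -6*d - 2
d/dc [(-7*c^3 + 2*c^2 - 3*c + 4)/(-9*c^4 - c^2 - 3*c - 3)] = ((21*c^2 - 4*c + 3)*(9*c^4 + c^2 + 3*c + 3) - (36*c^3 + 2*c + 3)*(7*c^3 - 2*c^2 + 3*c - 4))/(9*c^4 + c^2 + 3*c + 3)^2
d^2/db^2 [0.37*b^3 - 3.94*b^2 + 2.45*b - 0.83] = 2.22*b - 7.88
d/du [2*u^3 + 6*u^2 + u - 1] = 6*u^2 + 12*u + 1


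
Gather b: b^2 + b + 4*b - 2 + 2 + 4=b^2 + 5*b + 4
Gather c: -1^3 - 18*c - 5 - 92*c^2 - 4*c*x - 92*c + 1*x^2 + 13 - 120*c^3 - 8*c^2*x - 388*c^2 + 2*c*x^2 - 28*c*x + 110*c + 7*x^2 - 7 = -120*c^3 + c^2*(-8*x - 480) + c*(2*x^2 - 32*x) + 8*x^2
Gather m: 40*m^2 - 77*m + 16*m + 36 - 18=40*m^2 - 61*m + 18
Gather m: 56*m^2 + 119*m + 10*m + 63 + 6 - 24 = 56*m^2 + 129*m + 45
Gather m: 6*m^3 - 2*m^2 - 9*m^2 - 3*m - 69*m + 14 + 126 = 6*m^3 - 11*m^2 - 72*m + 140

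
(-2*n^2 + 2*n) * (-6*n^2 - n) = 12*n^4 - 10*n^3 - 2*n^2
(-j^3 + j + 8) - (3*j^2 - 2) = -j^3 - 3*j^2 + j + 10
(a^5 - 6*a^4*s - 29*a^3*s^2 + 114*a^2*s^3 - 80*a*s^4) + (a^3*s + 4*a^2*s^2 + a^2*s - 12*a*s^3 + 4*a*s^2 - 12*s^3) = a^5 - 6*a^4*s - 29*a^3*s^2 + a^3*s + 114*a^2*s^3 + 4*a^2*s^2 + a^2*s - 80*a*s^4 - 12*a*s^3 + 4*a*s^2 - 12*s^3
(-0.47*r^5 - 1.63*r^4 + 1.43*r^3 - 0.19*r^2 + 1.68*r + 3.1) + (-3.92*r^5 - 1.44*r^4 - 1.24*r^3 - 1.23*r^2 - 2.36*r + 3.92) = -4.39*r^5 - 3.07*r^4 + 0.19*r^3 - 1.42*r^2 - 0.68*r + 7.02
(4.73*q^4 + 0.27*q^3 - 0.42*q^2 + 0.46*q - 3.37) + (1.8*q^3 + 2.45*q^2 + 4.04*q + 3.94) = 4.73*q^4 + 2.07*q^3 + 2.03*q^2 + 4.5*q + 0.57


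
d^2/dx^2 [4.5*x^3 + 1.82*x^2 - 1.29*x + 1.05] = 27.0*x + 3.64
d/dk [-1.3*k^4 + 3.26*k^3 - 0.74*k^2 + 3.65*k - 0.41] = -5.2*k^3 + 9.78*k^2 - 1.48*k + 3.65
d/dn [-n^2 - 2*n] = -2*n - 2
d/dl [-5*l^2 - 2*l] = -10*l - 2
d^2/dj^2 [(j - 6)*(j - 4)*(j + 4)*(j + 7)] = 12*j^2 + 6*j - 116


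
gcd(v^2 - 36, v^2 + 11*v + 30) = v + 6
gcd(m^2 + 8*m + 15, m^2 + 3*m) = m + 3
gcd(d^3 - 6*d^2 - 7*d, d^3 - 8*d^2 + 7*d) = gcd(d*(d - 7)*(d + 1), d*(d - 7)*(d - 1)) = d^2 - 7*d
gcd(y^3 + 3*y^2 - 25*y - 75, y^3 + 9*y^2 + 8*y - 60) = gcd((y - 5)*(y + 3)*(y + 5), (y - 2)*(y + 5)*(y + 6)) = y + 5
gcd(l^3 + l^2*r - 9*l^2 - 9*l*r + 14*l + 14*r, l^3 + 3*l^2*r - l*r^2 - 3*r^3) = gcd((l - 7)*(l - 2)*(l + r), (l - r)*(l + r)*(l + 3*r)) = l + r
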